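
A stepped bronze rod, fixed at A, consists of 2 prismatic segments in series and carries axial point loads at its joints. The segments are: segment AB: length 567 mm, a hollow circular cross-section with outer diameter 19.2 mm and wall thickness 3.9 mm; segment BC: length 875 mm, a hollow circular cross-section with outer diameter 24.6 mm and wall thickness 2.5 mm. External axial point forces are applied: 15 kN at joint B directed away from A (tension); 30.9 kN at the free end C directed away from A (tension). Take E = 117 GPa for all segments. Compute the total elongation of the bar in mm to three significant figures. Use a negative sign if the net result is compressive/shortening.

Internal axial forces (sectioning from the free end, tension +): N_BC = 30.9 kN, N_AB = 45.9 kN.
A_AB = 187.5 mm².
A_BC = 173.6 mm².
δ_AB = 45900·567/(187.5·117000) = 1.187 mm
δ_BC = 30900·875/(173.6·117000) = 1.331 mm
δ = Σδ_i = 2.518 mm.

2.52 mm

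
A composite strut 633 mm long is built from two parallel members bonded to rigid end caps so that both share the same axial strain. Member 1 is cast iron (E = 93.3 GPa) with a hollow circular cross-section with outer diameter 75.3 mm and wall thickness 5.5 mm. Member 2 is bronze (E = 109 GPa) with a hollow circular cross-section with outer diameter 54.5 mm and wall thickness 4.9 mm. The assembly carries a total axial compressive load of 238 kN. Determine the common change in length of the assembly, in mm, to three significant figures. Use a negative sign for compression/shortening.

-0.770 mm

A_1 = 1206 mm².
A_2 = 763.5 mm².
Equal strain + equilibrium ⇒ each member carries load in proportion to AE: A₁E₁ = 112500000 N, A₂E₂ = 83230000 N, ΣAE = 195800000 N.
δ = PL/ΣAE = -238000·633/195800000 = -0.7696 mm.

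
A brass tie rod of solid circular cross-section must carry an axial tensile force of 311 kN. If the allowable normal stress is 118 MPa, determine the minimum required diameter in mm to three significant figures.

Required area A ≥ P/σ_allow = 311000/118 = 2636 mm².
For a solid circular section, d ≥ √(4A/π) = 57.93 mm.

57.9 mm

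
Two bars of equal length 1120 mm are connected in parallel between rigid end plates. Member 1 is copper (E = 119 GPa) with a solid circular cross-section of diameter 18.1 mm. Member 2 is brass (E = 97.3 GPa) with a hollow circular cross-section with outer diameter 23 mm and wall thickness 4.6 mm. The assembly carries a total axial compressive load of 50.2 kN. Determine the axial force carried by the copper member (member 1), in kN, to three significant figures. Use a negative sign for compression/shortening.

A_1 = 257.3 mm².
A_2 = 265.9 mm².
Equal strain + equilibrium ⇒ each member carries load in proportion to AE: A₁E₁ = 30620000 N, A₂E₂ = 25870000 N, ΣAE = 56490000 N.
F₁ = P·A₁E₁/ΣAE = -50200·30620000/56490000 = -27210 N.

-27.2 kN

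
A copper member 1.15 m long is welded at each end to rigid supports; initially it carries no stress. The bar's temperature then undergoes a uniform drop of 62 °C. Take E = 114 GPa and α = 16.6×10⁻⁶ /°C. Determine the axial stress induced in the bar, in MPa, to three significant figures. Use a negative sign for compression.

117 MPa

Free thermal expansion αLΔT = 16.6e-6 · 1150 · -62 = -1.184 mm.
The walls impose strain ε = −(-1.184)/1150 = 1.0292e-03; σ = Eε = 114000 · 1.0292e-03 = 117.3 MPa.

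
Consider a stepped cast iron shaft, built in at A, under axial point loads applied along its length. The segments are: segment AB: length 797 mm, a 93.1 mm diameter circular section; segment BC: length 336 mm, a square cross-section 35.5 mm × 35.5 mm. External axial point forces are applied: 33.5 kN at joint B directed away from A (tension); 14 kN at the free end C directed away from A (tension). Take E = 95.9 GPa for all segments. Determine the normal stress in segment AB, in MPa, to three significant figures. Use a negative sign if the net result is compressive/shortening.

6.98 MPa

Internal axial forces (sectioning from the free end, tension +): N_BC = 14 kN, N_AB = 47.5 kN.
A_AB = 6808 mm².
σ_AB = N_AB/A_AB = 47500/6808 = 6.978 MPa.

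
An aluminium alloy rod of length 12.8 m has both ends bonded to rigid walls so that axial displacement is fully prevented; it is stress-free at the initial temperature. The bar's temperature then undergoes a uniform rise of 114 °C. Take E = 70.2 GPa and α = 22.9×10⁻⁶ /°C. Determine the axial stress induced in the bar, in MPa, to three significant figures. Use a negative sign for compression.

Free thermal expansion αLΔT = 22.9e-6 · 12800 · 114 = 33.42 mm.
The walls impose strain ε = −(33.42)/12800 = -2.6106e-03; σ = Eε = 70200 · -2.6106e-03 = -183.3 MPa.

-183 MPa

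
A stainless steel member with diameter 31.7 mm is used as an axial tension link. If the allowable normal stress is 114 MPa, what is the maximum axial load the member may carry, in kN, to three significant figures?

90.0 kN

A = 789.2 mm².
P_max = σ_allow · A = 114 · 789.2 = 89970 N = 89.97 kN.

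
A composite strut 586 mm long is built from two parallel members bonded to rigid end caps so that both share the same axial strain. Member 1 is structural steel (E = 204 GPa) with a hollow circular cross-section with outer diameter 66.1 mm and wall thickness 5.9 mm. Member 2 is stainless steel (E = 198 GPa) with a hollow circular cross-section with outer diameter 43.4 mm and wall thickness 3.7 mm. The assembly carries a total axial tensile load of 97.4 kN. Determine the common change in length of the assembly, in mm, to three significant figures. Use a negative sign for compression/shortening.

A_1 = 1116 mm².
A_2 = 461.5 mm².
Equal strain + equilibrium ⇒ each member carries load in proportion to AE: A₁E₁ = 227600000 N, A₂E₂ = 91370000 N, ΣAE = 319000000 N.
δ = PL/ΣAE = 97400·586/319000000 = 0.1789 mm.

0.179 mm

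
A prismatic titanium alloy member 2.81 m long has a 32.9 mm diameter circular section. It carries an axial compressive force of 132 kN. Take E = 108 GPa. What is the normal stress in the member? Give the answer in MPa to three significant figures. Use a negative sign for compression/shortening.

-155 MPa

A = 850.1 mm².
σ = N/A = -132000/850.1 = -155.3 MPa.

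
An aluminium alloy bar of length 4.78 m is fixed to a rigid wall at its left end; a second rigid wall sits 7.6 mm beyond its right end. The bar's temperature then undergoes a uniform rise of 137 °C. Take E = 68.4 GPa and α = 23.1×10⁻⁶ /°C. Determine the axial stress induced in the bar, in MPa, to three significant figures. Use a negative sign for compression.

Free thermal expansion αLΔT = 23.1e-6 · 4780 · 137 = 15.13 mm.
The walls engage after the gap closes; constrained expansion = 15.13 − 7.6 = 7.527 mm.
The walls impose strain ε = −(7.527)/4780 = -1.5747e-03; σ = Eε = 68400 · -1.5747e-03 = -107.7 MPa.

-108 MPa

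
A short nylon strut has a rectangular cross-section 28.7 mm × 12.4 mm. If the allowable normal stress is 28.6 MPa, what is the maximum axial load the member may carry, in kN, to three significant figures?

A = 355.9 mm².
P_max = σ_allow · A = 28.6 · 355.9 = 10180 N = 10.18 kN.

10.2 kN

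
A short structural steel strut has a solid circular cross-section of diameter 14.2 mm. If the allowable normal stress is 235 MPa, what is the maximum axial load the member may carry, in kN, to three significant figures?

A = 158.4 mm².
P_max = σ_allow · A = 235 · 158.4 = 37220 N = 37.22 kN.

37.2 kN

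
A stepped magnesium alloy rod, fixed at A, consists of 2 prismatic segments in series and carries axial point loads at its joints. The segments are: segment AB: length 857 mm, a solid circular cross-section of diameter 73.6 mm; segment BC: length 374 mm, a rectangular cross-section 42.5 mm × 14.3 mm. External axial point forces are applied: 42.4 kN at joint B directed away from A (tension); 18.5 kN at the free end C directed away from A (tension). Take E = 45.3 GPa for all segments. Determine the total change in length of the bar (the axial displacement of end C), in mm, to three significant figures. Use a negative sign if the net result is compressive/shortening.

0.522 mm

Internal axial forces (sectioning from the free end, tension +): N_BC = 18.5 kN, N_AB = 60.9 kN.
A_AB = 4254 mm².
A_BC = 607.8 mm².
δ_AB = 60900·857/(4254·45300) = 0.2708 mm
δ_BC = 18500·374/(607.8·45300) = 0.2513 mm
δ = Σδ_i = 0.5221 mm.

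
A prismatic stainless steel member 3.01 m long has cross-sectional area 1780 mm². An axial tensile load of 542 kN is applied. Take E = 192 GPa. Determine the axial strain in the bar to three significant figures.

σ = N/A = 304.5 MPa; ε = σ/E = 304.5/192000 = 1.586e-03.

0.00159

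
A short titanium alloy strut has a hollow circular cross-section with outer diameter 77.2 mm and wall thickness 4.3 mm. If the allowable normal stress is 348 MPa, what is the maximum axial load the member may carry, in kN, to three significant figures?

343 kN

A = 984.8 mm².
P_max = σ_allow · A = 348 · 984.8 = 342700 N = 342.7 kN.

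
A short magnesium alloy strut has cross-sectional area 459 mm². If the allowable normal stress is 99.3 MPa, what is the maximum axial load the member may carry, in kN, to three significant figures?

45.6 kN

P_max = σ_allow · A = 99.3 · 459 = 45580 N = 45.58 kN.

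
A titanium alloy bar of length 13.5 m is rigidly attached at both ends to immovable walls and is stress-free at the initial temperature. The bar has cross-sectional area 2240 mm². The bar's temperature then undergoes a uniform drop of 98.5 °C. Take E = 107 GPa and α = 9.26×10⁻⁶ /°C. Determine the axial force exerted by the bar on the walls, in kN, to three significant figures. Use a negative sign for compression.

Free thermal expansion αLΔT = 9.26e-6 · 13500 · -98.5 = -12.31 mm.
The walls impose strain ε = −(-12.31)/13500 = 9.1211e-04; σ = Eε = 107000 · 9.1211e-04 = 97.6 MPa.
Wall reaction R = σ·A = 97.6·2240 = 218600 N = 218.6 kN.

219 kN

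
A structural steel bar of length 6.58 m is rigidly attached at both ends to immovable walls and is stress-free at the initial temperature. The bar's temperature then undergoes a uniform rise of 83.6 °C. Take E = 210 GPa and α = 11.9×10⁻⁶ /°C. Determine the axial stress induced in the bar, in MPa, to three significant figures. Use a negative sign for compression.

-209 MPa

Free thermal expansion αLΔT = 11.9e-6 · 6580 · 83.6 = 6.546 mm.
The walls impose strain ε = −(6.546)/6580 = -9.9484e-04; σ = Eε = 210000 · -9.9484e-04 = -208.9 MPa.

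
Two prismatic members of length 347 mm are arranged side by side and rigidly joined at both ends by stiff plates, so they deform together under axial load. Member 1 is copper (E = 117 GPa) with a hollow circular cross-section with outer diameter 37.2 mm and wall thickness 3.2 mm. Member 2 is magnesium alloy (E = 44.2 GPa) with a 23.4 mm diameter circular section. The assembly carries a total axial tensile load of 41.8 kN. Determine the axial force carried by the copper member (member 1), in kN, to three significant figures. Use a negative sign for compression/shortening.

28.3 kN

A_1 = 341.8 mm².
A_2 = 430.1 mm².
Equal strain + equilibrium ⇒ each member carries load in proportion to AE: A₁E₁ = 39990000 N, A₂E₂ = 19010000 N, ΣAE = 59000000 N.
F₁ = P·A₁E₁/ΣAE = 41800·39990000/59000000 = 28330 N.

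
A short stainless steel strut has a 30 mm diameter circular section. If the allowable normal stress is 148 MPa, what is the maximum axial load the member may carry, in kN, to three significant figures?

105 kN

A = 706.9 mm².
P_max = σ_allow · A = 148 · 706.9 = 104600 N = 104.6 kN.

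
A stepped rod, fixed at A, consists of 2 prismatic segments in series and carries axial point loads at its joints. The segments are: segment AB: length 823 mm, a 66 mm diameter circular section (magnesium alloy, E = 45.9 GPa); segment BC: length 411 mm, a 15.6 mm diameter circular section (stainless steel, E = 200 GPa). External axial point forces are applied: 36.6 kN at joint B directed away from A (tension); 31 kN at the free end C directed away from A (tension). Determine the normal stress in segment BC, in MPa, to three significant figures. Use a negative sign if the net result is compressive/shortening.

162 MPa

Internal axial forces (sectioning from the free end, tension +): N_BC = 31 kN, N_AB = 67.6 kN.
A_BC = 191.1 mm².
σ_BC = N_BC/A_BC = 31000/191.1 = 162.2 MPa.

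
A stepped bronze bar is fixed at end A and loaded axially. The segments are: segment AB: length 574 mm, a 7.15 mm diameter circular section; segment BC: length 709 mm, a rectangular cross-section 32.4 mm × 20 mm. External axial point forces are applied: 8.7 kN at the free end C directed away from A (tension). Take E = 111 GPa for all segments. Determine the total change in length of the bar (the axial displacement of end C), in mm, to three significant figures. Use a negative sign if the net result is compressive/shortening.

1.21 mm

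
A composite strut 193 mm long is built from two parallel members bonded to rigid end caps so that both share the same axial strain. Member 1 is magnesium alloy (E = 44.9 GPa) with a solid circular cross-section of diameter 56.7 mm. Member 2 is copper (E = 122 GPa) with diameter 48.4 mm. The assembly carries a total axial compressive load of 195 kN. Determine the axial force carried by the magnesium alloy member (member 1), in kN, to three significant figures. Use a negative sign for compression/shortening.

A_1 = 2525 mm².
A_2 = 1840 mm².
Equal strain + equilibrium ⇒ each member carries load in proportion to AE: A₁E₁ = 113400000 N, A₂E₂ = 224500000 N, ΣAE = 337800000 N.
F₁ = P·A₁E₁/ΣAE = -195000·113400000/337800000 = -65440 N.

-65.4 kN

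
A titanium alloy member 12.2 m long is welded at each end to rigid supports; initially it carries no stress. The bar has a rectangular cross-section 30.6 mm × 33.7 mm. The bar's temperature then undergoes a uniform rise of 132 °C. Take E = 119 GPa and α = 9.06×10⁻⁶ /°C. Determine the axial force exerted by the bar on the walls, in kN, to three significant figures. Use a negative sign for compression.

-147 kN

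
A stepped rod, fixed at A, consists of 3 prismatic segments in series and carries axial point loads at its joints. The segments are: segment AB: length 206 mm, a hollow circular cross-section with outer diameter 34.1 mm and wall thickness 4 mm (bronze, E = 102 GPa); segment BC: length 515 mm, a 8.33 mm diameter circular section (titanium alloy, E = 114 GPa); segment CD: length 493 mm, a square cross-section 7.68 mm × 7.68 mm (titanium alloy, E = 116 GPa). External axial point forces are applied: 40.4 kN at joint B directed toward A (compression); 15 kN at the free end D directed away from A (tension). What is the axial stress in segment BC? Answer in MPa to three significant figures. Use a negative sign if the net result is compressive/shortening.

Internal axial forces (sectioning from the free end, tension +): N_CD = 15 kN, N_BC = 15 kN, N_AB = -25.4 kN.
A_BC = 54.5 mm².
σ_BC = N_BC/A_BC = 15000/54.5 = 275.2 MPa.

275 MPa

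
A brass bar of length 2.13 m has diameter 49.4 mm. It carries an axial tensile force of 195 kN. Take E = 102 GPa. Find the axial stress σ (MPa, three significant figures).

102 MPa

A = 1917 mm².
σ = N/A = 195000/1917 = 101.7 MPa.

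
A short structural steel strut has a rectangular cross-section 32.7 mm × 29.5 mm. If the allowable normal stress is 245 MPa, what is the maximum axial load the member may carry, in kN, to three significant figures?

A = 964.7 mm².
P_max = σ_allow · A = 245 · 964.7 = 236300 N = 236.3 kN.

236 kN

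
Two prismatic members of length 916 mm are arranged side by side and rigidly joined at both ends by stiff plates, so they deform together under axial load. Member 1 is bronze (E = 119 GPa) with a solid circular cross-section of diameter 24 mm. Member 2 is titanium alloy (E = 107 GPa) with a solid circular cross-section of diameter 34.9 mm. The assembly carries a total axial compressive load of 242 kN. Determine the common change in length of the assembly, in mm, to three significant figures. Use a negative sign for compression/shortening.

A_1 = 452.4 mm².
A_2 = 956.6 mm².
Equal strain + equilibrium ⇒ each member carries load in proportion to AE: A₁E₁ = 53830000 N, A₂E₂ = 102400000 N, ΣAE = 156200000 N.
δ = PL/ΣAE = -242000·916/156200000 = -1.419 mm.

-1.42 mm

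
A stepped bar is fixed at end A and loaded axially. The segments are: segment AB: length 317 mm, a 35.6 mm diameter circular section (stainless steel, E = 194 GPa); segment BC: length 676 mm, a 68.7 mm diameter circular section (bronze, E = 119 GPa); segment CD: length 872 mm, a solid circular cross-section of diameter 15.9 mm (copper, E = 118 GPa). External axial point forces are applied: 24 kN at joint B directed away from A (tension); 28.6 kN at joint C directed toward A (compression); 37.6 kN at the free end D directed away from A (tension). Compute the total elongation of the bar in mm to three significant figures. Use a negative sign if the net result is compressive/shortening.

Internal axial forces (sectioning from the free end, tension +): N_CD = 37.6 kN, N_BC = 9 kN, N_AB = 33 kN.
A_AB = 995.4 mm².
A_BC = 3707 mm².
A_CD = 198.6 mm².
δ_AB = 33000·317/(995.4·194000) = 0.05417 mm
δ_BC = 9000·676/(3707·119000) = 0.01379 mm
δ_CD = 37600·872/(198.6·118000) = 1.399 mm
δ = Σδ_i = 1.467 mm.

1.47 mm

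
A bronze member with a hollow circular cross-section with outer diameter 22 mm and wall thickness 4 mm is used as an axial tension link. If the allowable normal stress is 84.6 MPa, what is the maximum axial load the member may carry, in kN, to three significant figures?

A = 226.2 mm².
P_max = σ_allow · A = 84.6 · 226.2 = 19140 N = 19.14 kN.

19.1 kN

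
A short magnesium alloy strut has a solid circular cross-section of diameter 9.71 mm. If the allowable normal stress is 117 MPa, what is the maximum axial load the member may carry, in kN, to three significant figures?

8.66 kN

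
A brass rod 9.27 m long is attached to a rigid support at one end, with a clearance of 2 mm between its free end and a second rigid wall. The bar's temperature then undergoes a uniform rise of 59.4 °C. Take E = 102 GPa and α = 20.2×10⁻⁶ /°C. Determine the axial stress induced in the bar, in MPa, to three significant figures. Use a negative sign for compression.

-100 MPa

Free thermal expansion αLΔT = 20.2e-6 · 9270 · 59.4 = 11.12 mm.
The walls engage after the gap closes; constrained expansion = 11.12 − 2 = 9.123 mm.
The walls impose strain ε = −(9.123)/9270 = -9.8413e-04; σ = Eε = 102000 · -9.8413e-04 = -100.4 MPa.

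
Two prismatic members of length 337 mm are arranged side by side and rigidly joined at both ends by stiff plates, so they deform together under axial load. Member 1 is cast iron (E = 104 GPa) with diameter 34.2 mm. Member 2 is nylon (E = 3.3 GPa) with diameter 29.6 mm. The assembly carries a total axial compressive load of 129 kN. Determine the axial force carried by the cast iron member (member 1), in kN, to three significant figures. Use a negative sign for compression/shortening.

-126 kN

A_1 = 918.6 mm².
A_2 = 688.1 mm².
Equal strain + equilibrium ⇒ each member carries load in proportion to AE: A₁E₁ = 95540000 N, A₂E₂ = 2271000 N, ΣAE = 97810000 N.
F₁ = P·A₁E₁/ΣAE = -129000·95540000/97810000 = -126000 N.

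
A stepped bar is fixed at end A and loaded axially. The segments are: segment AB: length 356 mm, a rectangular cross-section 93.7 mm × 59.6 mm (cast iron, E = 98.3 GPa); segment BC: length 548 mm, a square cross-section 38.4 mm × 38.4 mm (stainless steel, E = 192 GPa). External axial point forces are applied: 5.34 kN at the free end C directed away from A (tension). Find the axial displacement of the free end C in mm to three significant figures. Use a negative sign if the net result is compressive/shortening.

Internal axial forces (sectioning from the free end, tension +): N_BC = 5.34 kN, N_AB = 5.34 kN.
A_AB = 5585 mm².
A_BC = 1475 mm².
δ_AB = 5340·356/(5585·98300) = 0.003463 mm
δ_BC = 5340·548/(1475·192000) = 0.01034 mm
δ = Σδ_i = 0.0138 mm.

0.0138 mm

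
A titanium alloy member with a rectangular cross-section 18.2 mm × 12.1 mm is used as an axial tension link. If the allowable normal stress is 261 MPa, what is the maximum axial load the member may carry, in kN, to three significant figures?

A = 220.2 mm².
P_max = σ_allow · A = 261 · 220.2 = 57480 N = 57.48 kN.

57.5 kN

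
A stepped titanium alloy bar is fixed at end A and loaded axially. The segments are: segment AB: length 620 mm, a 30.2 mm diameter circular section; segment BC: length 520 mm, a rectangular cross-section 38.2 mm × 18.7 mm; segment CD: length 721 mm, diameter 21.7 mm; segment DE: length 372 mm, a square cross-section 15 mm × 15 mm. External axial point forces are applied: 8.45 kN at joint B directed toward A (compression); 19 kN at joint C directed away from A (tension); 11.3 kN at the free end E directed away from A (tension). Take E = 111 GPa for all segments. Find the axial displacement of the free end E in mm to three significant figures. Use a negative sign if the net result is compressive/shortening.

0.736 mm

Internal axial forces (sectioning from the free end, tension +): N_DE = 11.3 kN, N_CD = 11.3 kN, N_BC = 30.3 kN, N_AB = 21.85 kN.
A_AB = 716.3 mm².
A_BC = 714.3 mm².
A_CD = 369.8 mm².
A_DE = 225 mm².
δ_AB = 21850·620/(716.3·111000) = 0.1704 mm
δ_BC = 30300·520/(714.3·111000) = 0.1987 mm
δ_CD = 11300·721/(369.8·111000) = 0.1985 mm
δ_DE = 11300·372/(225·111000) = 0.1683 mm
δ = Σδ_i = 0.7359 mm.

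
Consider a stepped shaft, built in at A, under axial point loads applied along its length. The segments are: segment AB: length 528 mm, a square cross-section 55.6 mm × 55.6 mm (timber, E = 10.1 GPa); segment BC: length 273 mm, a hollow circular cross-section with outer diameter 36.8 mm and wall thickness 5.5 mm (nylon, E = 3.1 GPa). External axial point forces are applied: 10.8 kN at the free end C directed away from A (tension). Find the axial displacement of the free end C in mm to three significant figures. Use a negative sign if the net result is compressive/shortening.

1.94 mm

Internal axial forces (sectioning from the free end, tension +): N_BC = 10.8 kN, N_AB = 10.8 kN.
A_AB = 3091 mm².
A_BC = 540.8 mm².
δ_AB = 10800·528/(3091·10100) = 0.1826 mm
δ_BC = 10800·273/(540.8·3100) = 1.759 mm
δ = Σδ_i = 1.941 mm.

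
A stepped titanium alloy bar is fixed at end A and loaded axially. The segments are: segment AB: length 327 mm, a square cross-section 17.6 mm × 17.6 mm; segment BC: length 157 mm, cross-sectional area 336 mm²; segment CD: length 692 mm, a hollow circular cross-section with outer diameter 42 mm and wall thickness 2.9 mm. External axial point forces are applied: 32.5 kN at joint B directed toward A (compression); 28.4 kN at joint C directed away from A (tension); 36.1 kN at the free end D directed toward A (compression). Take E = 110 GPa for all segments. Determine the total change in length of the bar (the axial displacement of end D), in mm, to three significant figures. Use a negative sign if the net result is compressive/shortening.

-1.06 mm

Internal axial forces (sectioning from the free end, tension +): N_CD = -36.1 kN, N_BC = -7.7 kN, N_AB = -40.2 kN.
A_AB = 309.8 mm².
A_CD = 356.2 mm².
δ_AB = -40200·327/(309.8·110000) = -0.3858 mm
δ_BC = -7700·157/(336·110000) = -0.03271 mm
δ_CD = -36100·692/(356.2·110000) = -0.6375 mm
δ = Σδ_i = -1.056 mm.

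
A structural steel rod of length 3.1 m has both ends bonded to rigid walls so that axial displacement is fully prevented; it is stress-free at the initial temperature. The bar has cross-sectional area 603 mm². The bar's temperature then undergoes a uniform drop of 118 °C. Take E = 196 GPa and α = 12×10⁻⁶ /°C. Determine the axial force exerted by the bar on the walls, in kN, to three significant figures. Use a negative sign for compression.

167 kN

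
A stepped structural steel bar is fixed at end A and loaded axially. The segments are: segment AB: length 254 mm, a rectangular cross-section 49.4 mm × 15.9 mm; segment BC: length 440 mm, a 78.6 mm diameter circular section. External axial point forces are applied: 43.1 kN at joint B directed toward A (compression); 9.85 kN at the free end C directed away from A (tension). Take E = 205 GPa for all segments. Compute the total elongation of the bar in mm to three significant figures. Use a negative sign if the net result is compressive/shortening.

-0.0481 mm

Internal axial forces (sectioning from the free end, tension +): N_BC = 9.85 kN, N_AB = -33.25 kN.
A_AB = 785.5 mm².
A_BC = 4852 mm².
δ_AB = -33250·254/(785.5·205000) = -0.05245 mm
δ_BC = 9850·440/(4852·205000) = 0.004357 mm
δ = Σδ_i = -0.04809 mm.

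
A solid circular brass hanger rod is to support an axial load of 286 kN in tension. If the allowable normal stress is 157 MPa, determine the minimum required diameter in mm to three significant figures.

48.2 mm

Required area A ≥ P/σ_allow = 286000/157 = 1822 mm².
For a solid circular section, d ≥ √(4A/π) = 48.16 mm.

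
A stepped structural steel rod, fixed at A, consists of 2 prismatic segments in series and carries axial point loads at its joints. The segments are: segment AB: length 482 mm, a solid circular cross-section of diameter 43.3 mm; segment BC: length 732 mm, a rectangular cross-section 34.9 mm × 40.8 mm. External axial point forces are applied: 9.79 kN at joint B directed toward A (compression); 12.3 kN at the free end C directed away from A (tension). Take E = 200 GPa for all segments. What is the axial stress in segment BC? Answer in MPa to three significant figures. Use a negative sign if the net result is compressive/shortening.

8.64 MPa

Internal axial forces (sectioning from the free end, tension +): N_BC = 12.3 kN, N_AB = 2.51 kN.
A_BC = 1424 mm².
σ_BC = N_BC/A_BC = 12300/1424 = 8.638 MPa.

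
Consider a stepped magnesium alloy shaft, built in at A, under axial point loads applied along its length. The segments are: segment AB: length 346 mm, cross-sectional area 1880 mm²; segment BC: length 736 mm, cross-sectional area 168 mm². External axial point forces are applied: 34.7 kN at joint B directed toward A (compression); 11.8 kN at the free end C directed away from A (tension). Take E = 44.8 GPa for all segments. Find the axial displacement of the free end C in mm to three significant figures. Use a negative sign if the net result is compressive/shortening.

Internal axial forces (sectioning from the free end, tension +): N_BC = 11.8 kN, N_AB = -22.9 kN.
δ_AB = -22900·346/(1880·44800) = -0.09408 mm
δ_BC = 11800·736/(168·44800) = 1.154 mm
δ = Σδ_i = 1.06 mm.

1.06 mm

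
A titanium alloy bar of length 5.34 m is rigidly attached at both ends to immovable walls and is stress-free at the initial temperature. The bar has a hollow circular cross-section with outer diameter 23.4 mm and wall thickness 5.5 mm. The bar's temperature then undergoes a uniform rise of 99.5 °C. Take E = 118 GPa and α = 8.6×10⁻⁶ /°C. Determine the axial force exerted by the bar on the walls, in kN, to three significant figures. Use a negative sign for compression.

-31.2 kN

Free thermal expansion αLΔT = 8.6e-6 · 5340 · 99.5 = 4.569 mm.
The walls impose strain ε = −(4.569)/5340 = -8.5570e-04; σ = Eε = 118000 · -8.5570e-04 = -101 MPa.
Wall reaction R = σ·A = -101·309.3 = -31230 N = -31.23 kN.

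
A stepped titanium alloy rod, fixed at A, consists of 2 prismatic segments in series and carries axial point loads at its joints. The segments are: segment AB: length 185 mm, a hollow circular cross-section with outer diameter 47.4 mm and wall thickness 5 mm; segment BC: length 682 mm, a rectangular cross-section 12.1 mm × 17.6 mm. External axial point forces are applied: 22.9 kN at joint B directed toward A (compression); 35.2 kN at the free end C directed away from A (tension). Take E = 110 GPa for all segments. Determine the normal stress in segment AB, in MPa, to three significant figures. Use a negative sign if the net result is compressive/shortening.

18.5 MPa

Internal axial forces (sectioning from the free end, tension +): N_BC = 35.2 kN, N_AB = 12.3 kN.
A_AB = 666 mm².
σ_AB = N_AB/A_AB = 12300/666 = 18.47 MPa.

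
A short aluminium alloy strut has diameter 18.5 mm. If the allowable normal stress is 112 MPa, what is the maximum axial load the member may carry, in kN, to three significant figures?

30.1 kN

A = 268.8 mm².
P_max = σ_allow · A = 112 · 268.8 = 30110 N = 30.11 kN.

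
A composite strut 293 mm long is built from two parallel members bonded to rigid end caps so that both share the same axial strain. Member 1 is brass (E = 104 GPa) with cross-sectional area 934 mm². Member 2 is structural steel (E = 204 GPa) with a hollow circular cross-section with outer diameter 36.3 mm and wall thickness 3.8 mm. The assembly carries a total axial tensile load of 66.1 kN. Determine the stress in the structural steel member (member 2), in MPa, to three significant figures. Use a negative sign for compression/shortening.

A_2 = 388 mm².
Equal strain + equilibrium ⇒ each member carries load in proportion to AE: A₁E₁ = 97140000 N, A₂E₂ = 79150000 N, ΣAE = 176300000 N.
σ₂ = P·E₂/ΣAE = 66100·204000/176300000 = 76.49 MPa.

76.5 MPa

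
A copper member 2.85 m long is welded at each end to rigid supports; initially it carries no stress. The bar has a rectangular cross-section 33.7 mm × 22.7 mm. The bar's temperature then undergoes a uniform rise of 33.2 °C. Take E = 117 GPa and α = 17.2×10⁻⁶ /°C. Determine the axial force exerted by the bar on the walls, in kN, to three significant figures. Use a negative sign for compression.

Free thermal expansion αLΔT = 17.2e-6 · 2850 · 33.2 = 1.627 mm.
The walls impose strain ε = −(1.627)/2850 = -5.7104e-04; σ = Eε = 117000 · -5.7104e-04 = -66.81 MPa.
Wall reaction R = σ·A = -66.81·765 = -51110 N = -51.11 kN.

-51.1 kN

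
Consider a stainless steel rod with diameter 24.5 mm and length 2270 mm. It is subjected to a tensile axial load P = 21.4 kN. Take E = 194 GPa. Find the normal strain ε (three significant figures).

A = 471.4 mm².
σ = N/A = 45.39 MPa; ε = σ/E = 45.39/194000 = 2.340e-04.

2.34e-04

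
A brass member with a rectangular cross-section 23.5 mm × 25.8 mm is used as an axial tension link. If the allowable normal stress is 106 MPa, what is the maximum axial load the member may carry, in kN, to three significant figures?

A = 606.3 mm².
P_max = σ_allow · A = 106 · 606.3 = 64270 N = 64.27 kN.

64.3 kN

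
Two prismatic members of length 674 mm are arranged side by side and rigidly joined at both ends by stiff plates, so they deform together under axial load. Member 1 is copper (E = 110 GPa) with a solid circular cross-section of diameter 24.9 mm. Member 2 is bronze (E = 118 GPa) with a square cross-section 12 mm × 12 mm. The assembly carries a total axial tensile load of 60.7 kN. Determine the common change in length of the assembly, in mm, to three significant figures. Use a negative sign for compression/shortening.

0.580 mm

A_1 = 487 mm².
A_2 = 144 mm².
Equal strain + equilibrium ⇒ each member carries load in proportion to AE: A₁E₁ = 53570000 N, A₂E₂ = 16990000 N, ΣAE = 70560000 N.
δ = PL/ΣAE = 60700·674/70560000 = 0.5798 mm.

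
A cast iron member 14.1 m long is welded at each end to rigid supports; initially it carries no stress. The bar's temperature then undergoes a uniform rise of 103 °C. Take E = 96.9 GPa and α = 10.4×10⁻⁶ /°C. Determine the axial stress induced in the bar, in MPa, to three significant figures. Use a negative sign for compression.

-104 MPa

Free thermal expansion αLΔT = 10.4e-6 · 14100 · 103 = 15.1 mm.
The walls impose strain ε = −(15.1)/14100 = -1.0712e-03; σ = Eε = 96900 · -1.0712e-03 = -103.8 MPa.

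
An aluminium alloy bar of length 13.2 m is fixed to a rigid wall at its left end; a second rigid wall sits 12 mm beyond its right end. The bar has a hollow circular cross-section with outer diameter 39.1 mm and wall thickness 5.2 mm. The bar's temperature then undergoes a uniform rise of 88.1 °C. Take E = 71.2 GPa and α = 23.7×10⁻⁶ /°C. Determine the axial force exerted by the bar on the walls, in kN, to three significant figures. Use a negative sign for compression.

-46.5 kN

Free thermal expansion αLΔT = 23.7e-6 · 13200 · 88.1 = 27.56 mm.
The walls engage after the gap closes; constrained expansion = 27.56 − 12 = 15.56 mm.
The walls impose strain ε = −(15.56)/13200 = -1.1789e-03; σ = Eε = 71200 · -1.1789e-03 = -83.94 MPa.
Wall reaction R = σ·A = -83.94·553.8 = -46480 N = -46.48 kN.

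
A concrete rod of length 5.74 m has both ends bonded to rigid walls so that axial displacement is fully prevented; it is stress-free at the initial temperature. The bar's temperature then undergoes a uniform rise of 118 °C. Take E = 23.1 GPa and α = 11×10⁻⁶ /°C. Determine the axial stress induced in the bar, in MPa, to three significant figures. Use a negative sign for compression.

Free thermal expansion αLΔT = 11e-6 · 5740 · 118 = 7.451 mm.
The walls impose strain ε = −(7.451)/5740 = -1.2980e-03; σ = Eε = 23100 · -1.2980e-03 = -29.98 MPa.

-30.0 MPa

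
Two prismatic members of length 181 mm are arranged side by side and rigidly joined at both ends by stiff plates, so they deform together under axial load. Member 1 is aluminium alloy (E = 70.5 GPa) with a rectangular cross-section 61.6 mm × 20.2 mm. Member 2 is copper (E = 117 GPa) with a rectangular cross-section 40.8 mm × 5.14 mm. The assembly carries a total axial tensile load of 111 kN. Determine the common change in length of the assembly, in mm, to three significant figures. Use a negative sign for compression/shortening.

A_1 = 1244 mm².
A_2 = 209.7 mm².
Equal strain + equilibrium ⇒ each member carries load in proportion to AE: A₁E₁ = 87720000 N, A₂E₂ = 24540000 N, ΣAE = 112300000 N.
δ = PL/ΣAE = 111000·181/112300000 = 0.179 mm.

0.179 mm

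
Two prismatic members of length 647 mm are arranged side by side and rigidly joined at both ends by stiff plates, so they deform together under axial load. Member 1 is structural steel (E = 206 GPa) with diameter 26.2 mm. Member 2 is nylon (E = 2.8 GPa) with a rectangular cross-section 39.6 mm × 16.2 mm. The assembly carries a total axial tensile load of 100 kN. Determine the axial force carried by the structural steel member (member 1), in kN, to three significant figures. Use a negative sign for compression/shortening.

98.4 kN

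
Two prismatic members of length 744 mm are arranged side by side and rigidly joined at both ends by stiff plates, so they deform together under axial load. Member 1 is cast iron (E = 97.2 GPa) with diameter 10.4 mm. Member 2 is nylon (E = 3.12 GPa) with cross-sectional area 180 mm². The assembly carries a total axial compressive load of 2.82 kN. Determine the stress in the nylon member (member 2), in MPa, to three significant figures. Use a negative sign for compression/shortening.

-0.998 MPa

A_1 = 84.95 mm².
Equal strain + equilibrium ⇒ each member carries load in proportion to AE: A₁E₁ = 8257000 N, A₂E₂ = 561600 N, ΣAE = 8819000 N.
σ₂ = P·E₂/ΣAE = -2820·3120/8819000 = -0.9977 MPa.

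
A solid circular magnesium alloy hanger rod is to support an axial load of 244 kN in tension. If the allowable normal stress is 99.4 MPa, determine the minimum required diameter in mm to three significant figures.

Required area A ≥ P/σ_allow = 244000/99.4 = 2455 mm².
For a solid circular section, d ≥ √(4A/π) = 55.91 mm.

55.9 mm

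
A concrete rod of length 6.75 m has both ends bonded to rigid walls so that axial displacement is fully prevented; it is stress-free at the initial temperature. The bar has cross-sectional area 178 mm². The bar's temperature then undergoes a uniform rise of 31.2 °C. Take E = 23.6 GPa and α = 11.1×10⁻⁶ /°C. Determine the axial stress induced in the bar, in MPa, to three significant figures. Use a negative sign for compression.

Free thermal expansion αLΔT = 11.1e-6 · 6750 · 31.2 = 2.338 mm.
The walls impose strain ε = −(2.338)/6750 = -3.4632e-04; σ = Eε = 23600 · -3.4632e-04 = -8.173 MPa.

-8.17 MPa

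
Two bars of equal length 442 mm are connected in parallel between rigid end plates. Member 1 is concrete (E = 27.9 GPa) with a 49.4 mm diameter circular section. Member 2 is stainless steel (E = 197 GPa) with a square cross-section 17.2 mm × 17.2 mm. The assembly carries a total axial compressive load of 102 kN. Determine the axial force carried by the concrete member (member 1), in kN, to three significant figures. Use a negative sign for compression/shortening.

-48.8 kN

A_1 = 1917 mm².
A_2 = 295.8 mm².
Equal strain + equilibrium ⇒ each member carries load in proportion to AE: A₁E₁ = 53470000 N, A₂E₂ = 58280000 N, ΣAE = 111800000 N.
F₁ = P·A₁E₁/ΣAE = -102000·53470000/111800000 = -48810 N.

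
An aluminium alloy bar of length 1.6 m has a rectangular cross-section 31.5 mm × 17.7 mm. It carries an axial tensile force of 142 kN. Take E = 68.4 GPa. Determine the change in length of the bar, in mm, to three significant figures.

5.96 mm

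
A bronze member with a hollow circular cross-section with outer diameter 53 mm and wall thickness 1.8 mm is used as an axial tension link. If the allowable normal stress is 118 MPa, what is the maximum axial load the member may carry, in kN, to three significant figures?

34.2 kN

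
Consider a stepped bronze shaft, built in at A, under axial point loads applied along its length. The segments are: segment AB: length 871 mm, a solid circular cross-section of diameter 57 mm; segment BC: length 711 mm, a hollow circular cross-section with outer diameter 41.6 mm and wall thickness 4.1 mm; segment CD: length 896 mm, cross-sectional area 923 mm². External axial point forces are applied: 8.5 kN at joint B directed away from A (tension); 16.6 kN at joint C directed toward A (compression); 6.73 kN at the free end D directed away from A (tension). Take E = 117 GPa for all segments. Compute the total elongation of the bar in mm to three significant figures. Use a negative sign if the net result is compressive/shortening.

Internal axial forces (sectioning from the free end, tension +): N_CD = 6.73 kN, N_BC = -9.87 kN, N_AB = -1.37 kN.
A_AB = 2552 mm².
A_BC = 483 mm².
δ_AB = -1370·871/(2552·117000) = -0.003997 mm
δ_BC = -9870·711/(483·117000) = -0.1242 mm
δ_CD = 6730·896/(923·117000) = 0.05584 mm
δ = Σδ_i = -0.07233 mm.

-0.0723 mm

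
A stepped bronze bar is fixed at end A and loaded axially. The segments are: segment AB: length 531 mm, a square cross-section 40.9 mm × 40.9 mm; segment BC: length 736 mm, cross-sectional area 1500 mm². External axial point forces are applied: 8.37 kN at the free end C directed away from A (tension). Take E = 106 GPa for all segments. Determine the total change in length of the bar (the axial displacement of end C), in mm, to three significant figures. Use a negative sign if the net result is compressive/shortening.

0.0638 mm

Internal axial forces (sectioning from the free end, tension +): N_BC = 8.37 kN, N_AB = 8.37 kN.
A_AB = 1673 mm².
δ_AB = 8370·531/(1673·106000) = 0.02506 mm
δ_BC = 8370·736/(1500·106000) = 0.03874 mm
δ = Σδ_i = 0.06381 mm.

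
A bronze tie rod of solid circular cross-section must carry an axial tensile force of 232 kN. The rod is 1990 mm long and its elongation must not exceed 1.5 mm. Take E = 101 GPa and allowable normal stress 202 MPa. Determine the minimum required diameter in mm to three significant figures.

Required area A ≥ P/σ_allow = 232000/202 = 1149 mm².
For a solid circular section, d ≥ √(4A/π) = 38.24 mm.
Elongation limit: A ≥ PL/(Eδ_allow) = 232000·1990/(101000·1.5) = 3047 mm² ⇒ d ≥ 62.29 mm.
The elongation limit governs.

62.3 mm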